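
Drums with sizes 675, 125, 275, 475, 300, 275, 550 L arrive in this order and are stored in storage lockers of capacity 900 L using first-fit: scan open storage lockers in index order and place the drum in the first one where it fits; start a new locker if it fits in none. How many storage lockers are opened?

  675 → locker 1 (new)  [load 675/900]
  125 → locker 1  [load 800/900]
  275 → locker 2 (new)  [load 275/900]
  475 → locker 2  [load 750/900]
  300 → locker 3 (new)  [load 300/900]
  275 → locker 3  [load 575/900]
  550 → locker 4 (new)  [load 550/900]
4 storage lockers opened.

4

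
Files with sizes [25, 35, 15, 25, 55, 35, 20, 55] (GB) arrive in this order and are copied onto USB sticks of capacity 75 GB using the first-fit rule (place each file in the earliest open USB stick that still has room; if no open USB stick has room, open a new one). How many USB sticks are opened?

4

  25 → USB stick 1 (new)  [load 25/75]
  35 → USB stick 1  [load 60/75]
  15 → USB stick 1  [load 75/75]
  25 → USB stick 2 (new)  [load 25/75]
  55 → USB stick 3 (new)  [load 55/75]
  35 → USB stick 2  [load 60/75]
  20 → USB stick 3  [load 75/75]
  55 → USB stick 4 (new)  [load 55/75]
4 USB sticks opened.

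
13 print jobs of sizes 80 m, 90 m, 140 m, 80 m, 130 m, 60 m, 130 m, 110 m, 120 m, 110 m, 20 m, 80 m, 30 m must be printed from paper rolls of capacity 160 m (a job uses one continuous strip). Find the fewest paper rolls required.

9

Total = 140 + 130 + 130 + 120 + 110 + 110 + 90 + 80 + 80 + 80 + 60 + 30 + 20 = 1180 m.
Lower bound: ⌈1180/160⌉ = 8 paper rolls.
A packing using 9 paper rolls:
  roll 1: 140 + 20 = 160
  roll 2: 130 + 30 = 160
  roll 3: 130 = 130
  roll 4: 120 = 120
  roll 5: 110 = 110
  roll 6: 110 = 110
  roll 7: 90 + 60 = 150
  roll 8: 80 + 80 = 160
  roll 9: 80 = 80
No arrangement into 8 paper rolls stays within capacity, so 9 is optimal.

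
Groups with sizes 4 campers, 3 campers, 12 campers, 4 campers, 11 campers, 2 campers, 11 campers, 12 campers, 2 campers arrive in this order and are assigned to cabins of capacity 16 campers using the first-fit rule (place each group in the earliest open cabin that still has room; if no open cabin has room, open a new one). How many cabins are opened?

5

  4 → cabin 1 (new)  [load 4/16]
  3 → cabin 1  [load 7/16]
  12 → cabin 2 (new)  [load 12/16]
  4 → cabin 1  [load 11/16]
  11 → cabin 3 (new)  [load 11/16]
  2 → cabin 1  [load 13/16]
  11 → cabin 4 (new)  [load 11/16]
  12 → cabin 5 (new)  [load 12/16]
  2 → cabin 1  [load 15/16]
5 cabins opened.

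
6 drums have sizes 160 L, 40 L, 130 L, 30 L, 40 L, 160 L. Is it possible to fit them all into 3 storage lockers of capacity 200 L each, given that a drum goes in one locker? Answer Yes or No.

Yes

A valid assignment using 3 storage lockers:
  locker 1: 160 + 40 = 200
  locker 2: 160 + 40 = 200
  locker 3: 130 + 30 = 160
Every load is within 200 L, so 3 storage lockers suffice.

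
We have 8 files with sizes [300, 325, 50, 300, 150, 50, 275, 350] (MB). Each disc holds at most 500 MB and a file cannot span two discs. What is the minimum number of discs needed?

Total = 350 + 325 + 300 + 300 + 275 + 150 + 50 + 50 = 1800 MB.
Lower bound: ⌈1800/500⌉ = 4 discs.
Also, 5 files each exceed 250 MB, and no two of those can share a disc, so at least 5 discs are needed.
A packing using 5 discs:
  disc 1: 350 + 150 = 500
  disc 2: 325 + 50 + 50 = 425
  disc 3: 300 = 300
  disc 4: 300 = 300
  disc 5: 275 = 275
This matches the lower bound, so 5 is optimal.

5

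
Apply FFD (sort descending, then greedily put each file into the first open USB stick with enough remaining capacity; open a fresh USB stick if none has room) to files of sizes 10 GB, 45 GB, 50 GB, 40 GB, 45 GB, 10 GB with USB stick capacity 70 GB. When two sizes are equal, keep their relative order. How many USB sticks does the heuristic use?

Sorted descending: 50, 45, 45, 40, 10, 10.
  50 → USB stick 1 (new)  [load 50/70]
  45 → USB stick 2 (new)  [load 45/70]
  45 → USB stick 3 (new)  [load 45/70]
  40 → USB stick 4 (new)  [load 40/70]
  10 → USB stick 1  [load 60/70]
  10 → USB stick 1  [load 70/70]
4 USB sticks opened.

4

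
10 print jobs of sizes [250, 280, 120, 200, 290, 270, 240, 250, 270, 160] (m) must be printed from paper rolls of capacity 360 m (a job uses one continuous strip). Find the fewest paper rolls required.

Total = 290 + 280 + 270 + 270 + 250 + 250 + 240 + 200 + 160 + 120 = 2330 m.
Lower bound: ⌈2330/360⌉ = 7 paper rolls.
Also, 8 print jobs each exceed 180 m, and no two of those can share a roll, so at least 8 paper rolls are needed.
A packing using 8 paper rolls:
  roll 1: 290 = 290
  roll 2: 280 = 280
  roll 3: 270 = 270
  roll 4: 270 = 270
  roll 5: 250 = 250
  roll 6: 250 = 250
  roll 7: 240 + 120 = 360
  roll 8: 200 + 160 = 360
This matches the lower bound, so 8 is optimal.

8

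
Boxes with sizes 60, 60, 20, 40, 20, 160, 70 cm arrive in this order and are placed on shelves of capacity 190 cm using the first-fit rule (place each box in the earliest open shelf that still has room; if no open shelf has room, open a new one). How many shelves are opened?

3

  60 → shelf 1 (new)  [load 60/190]
  60 → shelf 1  [load 120/190]
  20 → shelf 1  [load 140/190]
  40 → shelf 1  [load 180/190]
  20 → shelf 2 (new)  [load 20/190]
  160 → shelf 2  [load 180/190]
  70 → shelf 3 (new)  [load 70/190]
3 shelves opened.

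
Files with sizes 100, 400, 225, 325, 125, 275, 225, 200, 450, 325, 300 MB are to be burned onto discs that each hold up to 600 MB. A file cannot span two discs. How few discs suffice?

Total = 450 + 400 + 325 + 325 + 300 + 275 + 225 + 225 + 200 + 125 + 100 = 2950 MB.
Lower bound: ⌈2950/600⌉ = 5 discs.
A packing using 6 discs:
  disc 1: 450 + 125 = 575
  disc 2: 400 + 200 = 600
  disc 3: 325 + 275 = 600
  disc 4: 325 + 225 = 550
  disc 5: 300 + 225 = 525
  disc 6: 100 = 100
No arrangement into 5 discs stays within capacity, so 6 is optimal.

6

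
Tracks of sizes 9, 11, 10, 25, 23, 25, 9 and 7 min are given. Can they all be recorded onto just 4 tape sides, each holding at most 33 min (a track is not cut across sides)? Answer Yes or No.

Yes

A valid assignment using 4 tape sides:
  side 1: 25 + 7 = 32
  side 2: 25 = 25
  side 3: 23 + 10 = 33
  side 4: 11 + 9 + 9 = 29
Every load is within 33 min, so 4 tape sides suffice.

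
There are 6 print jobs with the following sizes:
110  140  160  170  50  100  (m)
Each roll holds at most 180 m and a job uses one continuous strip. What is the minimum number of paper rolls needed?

Total = 170 + 160 + 140 + 110 + 100 + 50 = 730 m.
Lower bound: ⌈730/180⌉ = 5 paper rolls.
A packing using 5 paper rolls:
  roll 1: 170 = 170
  roll 2: 160 = 160
  roll 3: 140 = 140
  roll 4: 110 + 50 = 160
  roll 5: 100 = 100
This matches the lower bound, so 5 is optimal.

5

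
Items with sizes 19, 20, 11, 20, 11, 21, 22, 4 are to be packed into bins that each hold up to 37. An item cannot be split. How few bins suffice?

Total = 22 + 21 + 20 + 20 + 19 + 11 + 11 + 4 = 128.
Lower bound: ⌈128/37⌉ = 4 bins.
Also, 5 items each exceed 37/2, and no two of those can share a bin, so at least 5 bins are needed.
A packing using 5 bins:
  bin 1: 22 + 11 + 4 = 37
  bin 2: 21 + 11 = 32
  bin 3: 20 = 20
  bin 4: 20 = 20
  bin 5: 19 = 19
This matches the lower bound, so 5 is optimal.

5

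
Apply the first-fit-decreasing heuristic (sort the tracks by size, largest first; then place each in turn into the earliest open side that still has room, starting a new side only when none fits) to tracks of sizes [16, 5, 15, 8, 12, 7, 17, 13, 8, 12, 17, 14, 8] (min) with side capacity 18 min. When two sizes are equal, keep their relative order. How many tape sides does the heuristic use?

10

Sorted descending: 17, 17, 16, 15, 14, 13, 12, 12, 8, 8, 8, 7, 5.
  17 → side 1 (new)  [load 17/18]
  17 → side 2 (new)  [load 17/18]
  16 → side 3 (new)  [load 16/18]
  15 → side 4 (new)  [load 15/18]
  14 → side 5 (new)  [load 14/18]
  13 → side 6 (new)  [load 13/18]
  12 → side 7 (new)  [load 12/18]
  12 → side 8 (new)  [load 12/18]
  8 → side 9 (new)  [load 8/18]
  8 → side 9  [load 16/18]
  8 → side 10 (new)  [load 8/18]
  7 → side 10  [load 15/18]
  5 → side 6  [load 18/18]
10 tape sides opened.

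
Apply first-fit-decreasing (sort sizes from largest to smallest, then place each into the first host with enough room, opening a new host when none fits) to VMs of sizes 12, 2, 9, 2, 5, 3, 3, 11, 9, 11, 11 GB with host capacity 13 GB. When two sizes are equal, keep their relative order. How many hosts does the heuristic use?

Sorted descending: 12, 11, 11, 11, 9, 9, 5, 3, 3, 2, 2.
  12 → host 1 (new)  [load 12/13]
  11 → host 2 (new)  [load 11/13]
  11 → host 3 (new)  [load 11/13]
  11 → host 4 (new)  [load 11/13]
  9 → host 5 (new)  [load 9/13]
  9 → host 6 (new)  [load 9/13]
  5 → host 7 (new)  [load 5/13]
  3 → host 5  [load 12/13]
  3 → host 6  [load 12/13]
  2 → host 2  [load 13/13]
  2 → host 3  [load 13/13]
7 hosts opened.

7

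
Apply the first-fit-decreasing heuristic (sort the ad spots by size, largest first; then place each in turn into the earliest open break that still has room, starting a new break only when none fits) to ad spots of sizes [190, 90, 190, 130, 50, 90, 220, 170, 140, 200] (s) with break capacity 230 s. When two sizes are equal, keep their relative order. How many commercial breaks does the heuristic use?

Sorted descending: 220, 200, 190, 190, 170, 140, 130, 90, 90, 50.
  220 → break 1 (new)  [load 220/230]
  200 → break 2 (new)  [load 200/230]
  190 → break 3 (new)  [load 190/230]
  190 → break 4 (new)  [load 190/230]
  170 → break 5 (new)  [load 170/230]
  140 → break 6 (new)  [load 140/230]
  130 → break 7 (new)  [load 130/230]
  90 → break 6  [load 230/230]
  90 → break 7  [load 220/230]
  50 → break 5  [load 220/230]
7 commercial breaks opened.

7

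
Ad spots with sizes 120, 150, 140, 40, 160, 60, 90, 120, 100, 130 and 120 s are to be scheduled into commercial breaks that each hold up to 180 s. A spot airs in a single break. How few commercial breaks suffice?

9

Total = 160 + 150 + 140 + 130 + 120 + 120 + 120 + 100 + 90 + 60 + 40 = 1230 s.
Lower bound: ⌈1230/180⌉ = 7 commercial breaks.
Also, 8 ad spots each exceed 90 s, and no two of those can share a break, so at least 8 commercial breaks are needed.
A packing using 9 commercial breaks:
  break 1: 160 = 160
  break 2: 150 = 150
  break 3: 140 + 40 = 180
  break 4: 130 = 130
  break 5: 120 + 60 = 180
  break 6: 120 = 120
  break 7: 120 = 120
  break 8: 100 = 100
  break 9: 90 = 90
No arrangement into 8 commercial breaks stays within capacity, so 9 is optimal.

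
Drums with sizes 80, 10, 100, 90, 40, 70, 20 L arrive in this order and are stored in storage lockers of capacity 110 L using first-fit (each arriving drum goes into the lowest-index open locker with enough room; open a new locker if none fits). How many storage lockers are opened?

4

  80 → locker 1 (new)  [load 80/110]
  10 → locker 1  [load 90/110]
  100 → locker 2 (new)  [load 100/110]
  90 → locker 3 (new)  [load 90/110]
  40 → locker 4 (new)  [load 40/110]
  70 → locker 4  [load 110/110]
  20 → locker 1  [load 110/110]
4 storage lockers opened.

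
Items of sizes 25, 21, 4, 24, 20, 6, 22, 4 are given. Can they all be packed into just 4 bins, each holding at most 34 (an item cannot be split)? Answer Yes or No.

Total = 126; ⌈126/34⌉ = 4.
5 items each exceed half the capacity and cannot share a bin, forcing at least 5 bins.
At least 5 bins are required, but only 4 are allowed.

No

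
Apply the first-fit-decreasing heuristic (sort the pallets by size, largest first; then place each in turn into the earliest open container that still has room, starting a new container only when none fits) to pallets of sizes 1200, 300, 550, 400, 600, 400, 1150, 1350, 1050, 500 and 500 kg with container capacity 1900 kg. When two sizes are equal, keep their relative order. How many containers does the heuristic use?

5

Sorted descending: 1350, 1200, 1150, 1050, 600, 550, 500, 500, 400, 400, 300.
  1350 → container 1 (new)  [load 1350/1900]
  1200 → container 2 (new)  [load 1200/1900]
  1150 → container 3 (new)  [load 1150/1900]
  1050 → container 4 (new)  [load 1050/1900]
  600 → container 2  [load 1800/1900]
  550 → container 1  [load 1900/1900]
  500 → container 3  [load 1650/1900]
  500 → container 4  [load 1550/1900]
  400 → container 5 (new)  [load 400/1900]
  400 → container 5  [load 800/1900]
  300 → container 4  [load 1850/1900]
5 containers opened.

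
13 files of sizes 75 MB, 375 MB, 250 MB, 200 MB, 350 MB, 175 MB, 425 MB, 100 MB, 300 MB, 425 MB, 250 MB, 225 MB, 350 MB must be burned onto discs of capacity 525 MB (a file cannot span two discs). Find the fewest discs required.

8

Total = 425 + 425 + 375 + 350 + 350 + 300 + 250 + 250 + 225 + 200 + 175 + 100 + 75 = 3500 MB.
Lower bound: ⌈3500/525⌉ = 7 discs.
A packing using 8 discs:
  disc 1: 425 + 100 = 525
  disc 2: 425 + 75 = 500
  disc 3: 375 = 375
  disc 4: 350 + 175 = 525
  disc 5: 350 = 350
  disc 6: 300 + 225 = 525
  disc 7: 250 + 250 = 500
  disc 8: 200 = 200
No arrangement into 7 discs stays within capacity, so 8 is optimal.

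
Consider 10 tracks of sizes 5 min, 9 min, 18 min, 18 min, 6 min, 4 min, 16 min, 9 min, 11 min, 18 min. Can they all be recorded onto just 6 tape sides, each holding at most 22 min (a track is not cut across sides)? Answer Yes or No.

A valid assignment using 6 tape sides:
  side 1: 18 + 4 = 22
  side 2: 18 = 18
  side 3: 18 = 18
  side 4: 16 + 6 = 22
  side 5: 11 + 9 = 20
  side 6: 9 + 5 = 14
Every load is within 22 min, so 6 tape sides suffice.

Yes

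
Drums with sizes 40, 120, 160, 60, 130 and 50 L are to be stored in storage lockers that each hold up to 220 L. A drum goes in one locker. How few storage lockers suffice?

3

Total = 160 + 130 + 120 + 60 + 50 + 40 = 560 L.
Lower bound: ⌈560/220⌉ = 3 storage lockers.
A packing using 3 storage lockers:
  locker 1: 160 + 60 = 220
  locker 2: 130 + 50 + 40 = 220
  locker 3: 120 = 120
This matches the lower bound, so 3 is optimal.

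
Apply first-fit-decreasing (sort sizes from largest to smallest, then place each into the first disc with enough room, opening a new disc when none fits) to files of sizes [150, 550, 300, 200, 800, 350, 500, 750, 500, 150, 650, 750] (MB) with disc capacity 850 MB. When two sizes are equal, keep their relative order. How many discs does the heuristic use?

7

Sorted descending: 800, 750, 750, 650, 550, 500, 500, 350, 300, 200, 150, 150.
  800 → disc 1 (new)  [load 800/850]
  750 → disc 2 (new)  [load 750/850]
  750 → disc 3 (new)  [load 750/850]
  650 → disc 4 (new)  [load 650/850]
  550 → disc 5 (new)  [load 550/850]
  500 → disc 6 (new)  [load 500/850]
  500 → disc 7 (new)  [load 500/850]
  350 → disc 6  [load 850/850]
  300 → disc 5  [load 850/850]
  200 → disc 4  [load 850/850]
  150 → disc 7  [load 650/850]
  150 → disc 7  [load 800/850]
7 discs opened.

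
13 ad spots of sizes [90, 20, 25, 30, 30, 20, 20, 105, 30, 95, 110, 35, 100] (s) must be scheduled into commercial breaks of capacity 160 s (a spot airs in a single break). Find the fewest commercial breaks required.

5

Total = 110 + 105 + 100 + 95 + 90 + 35 + 30 + 30 + 30 + 25 + 20 + 20 + 20 = 710 s.
Lower bound: ⌈710/160⌉ = 5 commercial breaks.
A packing using 5 commercial breaks:
  break 1: 110 + 35 = 145
  break 2: 105 + 30 + 25 = 160
  break 3: 100 + 30 + 30 = 160
  break 4: 95 + 20 + 20 + 20 = 155
  break 5: 90 = 90
This matches the lower bound, so 5 is optimal.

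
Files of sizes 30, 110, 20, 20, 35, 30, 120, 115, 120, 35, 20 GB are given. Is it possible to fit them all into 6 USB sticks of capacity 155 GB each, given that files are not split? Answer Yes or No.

A valid assignment using 5 USB sticks:
  USB stick 1: 120 + 35 = 155
  USB stick 2: 120 + 35 = 155
  USB stick 3: 115 + 30 = 145
  USB stick 4: 110 + 30 = 140
  USB stick 5: 20 + 20 + 20 = 60
That uses only 5 ≤ 6, so 6 USB sticks are enough.

Yes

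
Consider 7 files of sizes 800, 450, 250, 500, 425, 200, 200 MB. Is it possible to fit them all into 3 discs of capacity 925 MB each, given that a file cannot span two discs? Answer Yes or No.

No

Total = 2825 MB; ⌈2825/925⌉ = 4.
At least 4 discs are required, but only 3 are allowed.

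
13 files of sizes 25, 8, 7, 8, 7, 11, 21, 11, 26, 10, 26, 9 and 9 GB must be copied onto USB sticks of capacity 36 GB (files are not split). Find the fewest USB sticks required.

Total = 26 + 26 + 25 + 21 + 11 + 11 + 10 + 9 + 9 + 8 + 8 + 7 + 7 = 178 GB.
Lower bound: ⌈178/36⌉ = 5 USB sticks.
A packing using 5 USB sticks:
  USB stick 1: 26 + 10 = 36
  USB stick 2: 26 + 9 = 35
  USB stick 3: 25 + 11 = 36
  USB stick 4: 21 + 8 + 7 = 36
  USB stick 5: 11 + 9 + 8 + 7 = 35
This matches the lower bound, so 5 is optimal.

5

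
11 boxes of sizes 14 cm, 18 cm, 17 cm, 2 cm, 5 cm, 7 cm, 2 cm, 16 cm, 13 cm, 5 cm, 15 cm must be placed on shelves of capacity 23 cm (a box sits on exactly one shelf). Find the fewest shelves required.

Total = 18 + 17 + 16 + 15 + 14 + 13 + 7 + 5 + 5 + 2 + 2 = 114 cm.
Lower bound: ⌈114/23⌉ = 5 shelves.
Also, 6 boxes each exceed 23/2 cm, and no two of those can share a shelf, so at least 6 shelves are needed.
A packing using 6 shelves:
  shelf 1: 18 + 5 = 23
  shelf 2: 17 + 5 = 22
  shelf 3: 16 + 7 = 23
  shelf 4: 15 + 2 + 2 = 19
  shelf 5: 14 = 14
  shelf 6: 13 = 13
This matches the lower bound, so 6 is optimal.

6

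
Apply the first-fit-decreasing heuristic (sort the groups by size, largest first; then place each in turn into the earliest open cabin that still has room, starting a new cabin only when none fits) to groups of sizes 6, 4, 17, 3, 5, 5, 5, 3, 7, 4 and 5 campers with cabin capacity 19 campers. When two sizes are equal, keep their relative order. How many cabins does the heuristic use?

Sorted descending: 17, 7, 6, 5, 5, 5, 5, 4, 4, 3, 3.
  17 → cabin 1 (new)  [load 17/19]
  7 → cabin 2 (new)  [load 7/19]
  6 → cabin 2  [load 13/19]
  5 → cabin 2  [load 18/19]
  5 → cabin 3 (new)  [load 5/19]
  5 → cabin 3  [load 10/19]
  5 → cabin 3  [load 15/19]
  4 → cabin 3  [load 19/19]
  4 → cabin 4 (new)  [load 4/19]
  3 → cabin 4  [load 7/19]
  3 → cabin 4  [load 10/19]
4 cabins opened.

4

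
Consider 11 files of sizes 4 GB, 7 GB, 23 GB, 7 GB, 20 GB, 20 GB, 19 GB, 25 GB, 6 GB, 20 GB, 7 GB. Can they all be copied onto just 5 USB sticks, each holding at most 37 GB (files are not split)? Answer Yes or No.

No

Total = 158 GB; ⌈158/37⌉ = 5.
6 files each exceed half the capacity and cannot share a USB stick, forcing at least 6 USB sticks.
At least 6 USB sticks are required, but only 5 are allowed.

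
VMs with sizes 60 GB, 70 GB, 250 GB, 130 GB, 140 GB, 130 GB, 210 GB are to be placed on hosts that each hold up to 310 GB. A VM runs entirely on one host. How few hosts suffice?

4

Total = 250 + 210 + 140 + 130 + 130 + 70 + 60 = 990 GB.
Lower bound: ⌈990/310⌉ = 4 hosts.
A packing using 4 hosts:
  host 1: 250 + 60 = 310
  host 2: 210 + 70 = 280
  host 3: 140 + 130 = 270
  host 4: 130 = 130
This matches the lower bound, so 4 is optimal.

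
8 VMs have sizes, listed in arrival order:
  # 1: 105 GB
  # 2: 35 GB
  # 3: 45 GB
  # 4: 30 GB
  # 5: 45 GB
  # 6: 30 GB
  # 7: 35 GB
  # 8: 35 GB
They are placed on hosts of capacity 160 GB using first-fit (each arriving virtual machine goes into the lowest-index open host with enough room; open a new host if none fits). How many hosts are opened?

3

  105 → host 1 (new)  [load 105/160]
  35 → host 1  [load 140/160]
  45 → host 2 (new)  [load 45/160]
  30 → host 2  [load 75/160]
  45 → host 2  [load 120/160]
  30 → host 2  [load 150/160]
  35 → host 3 (new)  [load 35/160]
  35 → host 3  [load 70/160]
3 hosts opened.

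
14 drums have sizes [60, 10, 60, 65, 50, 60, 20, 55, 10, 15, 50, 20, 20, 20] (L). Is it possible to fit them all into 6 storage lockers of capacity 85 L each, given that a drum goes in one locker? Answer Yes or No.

No

Total = 515 L; ⌈515/85⌉ = 7.
At least 7 storage lockers are required, but only 6 are allowed.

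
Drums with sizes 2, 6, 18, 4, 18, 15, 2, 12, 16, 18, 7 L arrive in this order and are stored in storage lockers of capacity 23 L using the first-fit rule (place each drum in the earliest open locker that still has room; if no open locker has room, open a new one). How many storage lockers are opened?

7

  2 → locker 1 (new)  [load 2/23]
  6 → locker 1  [load 8/23]
  18 → locker 2 (new)  [load 18/23]
  4 → locker 1  [load 12/23]
  18 → locker 3 (new)  [load 18/23]
  15 → locker 4 (new)  [load 15/23]
  2 → locker 1  [load 14/23]
  12 → locker 5 (new)  [load 12/23]
  16 → locker 6 (new)  [load 16/23]
  18 → locker 7 (new)  [load 18/23]
  7 → locker 1  [load 21/23]
7 storage lockers opened.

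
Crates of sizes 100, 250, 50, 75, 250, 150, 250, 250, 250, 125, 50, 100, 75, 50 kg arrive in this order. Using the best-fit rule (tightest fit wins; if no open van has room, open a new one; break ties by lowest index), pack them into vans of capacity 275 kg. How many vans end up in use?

  100 → van 1 (new)  [load 100/275]
  250 → van 2 (new)  [load 250/275]
  50 → van 1  [load 150/275]
  75 → van 1  [load 225/275]
  250 → van 3 (new)  [load 250/275]
  150 → van 4 (new)  [load 150/275]
  250 → van 5 (new)  [load 250/275]
  250 → van 6 (new)  [load 250/275]
  250 → van 7 (new)  [load 250/275]
  125 → van 4  [load 275/275]
  50 → van 1  [load 275/275]
  100 → van 8 (new)  [load 100/275]
  75 → van 8  [load 175/275]
  50 → van 8  [load 225/275]
8 vans opened.

8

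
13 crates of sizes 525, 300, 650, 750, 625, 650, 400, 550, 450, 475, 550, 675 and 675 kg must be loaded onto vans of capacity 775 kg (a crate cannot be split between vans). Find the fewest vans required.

12

Total = 750 + 675 + 675 + 650 + 650 + 625 + 550 + 550 + 525 + 475 + 450 + 400 + 300 = 7275 kg.
Lower bound: ⌈7275/775⌉ = 10 vans.
Also, 12 crates each exceed 775/2 kg, and no two of those can share a van, so at least 12 vans are needed.
A packing using 12 vans:
  van 1: 750 = 750
  van 2: 675 = 675
  van 3: 675 = 675
  van 4: 650 = 650
  van 5: 650 = 650
  van 6: 625 = 625
  van 7: 550 = 550
  van 8: 550 = 550
  van 9: 525 = 525
  van 10: 475 + 300 = 775
  van 11: 450 = 450
  van 12: 400 = 400
This matches the lower bound, so 12 is optimal.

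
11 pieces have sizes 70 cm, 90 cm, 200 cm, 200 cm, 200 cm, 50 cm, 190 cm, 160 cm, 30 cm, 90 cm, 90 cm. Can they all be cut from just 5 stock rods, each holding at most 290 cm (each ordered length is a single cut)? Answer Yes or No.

A valid assignment using 5 stock rods:
  stock rod 1: 200 + 90 = 290
  stock rod 2: 200 + 90 = 290
  stock rod 3: 200 + 90 = 290
  stock rod 4: 190 + 70 + 30 = 290
  stock rod 5: 160 + 50 = 210
Every load is within 290 cm, so 5 stock rods suffice.

Yes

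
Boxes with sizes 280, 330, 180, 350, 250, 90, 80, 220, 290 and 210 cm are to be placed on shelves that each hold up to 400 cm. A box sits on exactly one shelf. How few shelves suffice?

Total = 350 + 330 + 290 + 280 + 250 + 220 + 210 + 180 + 90 + 80 = 2280 cm.
Lower bound: ⌈2280/400⌉ = 6 shelves.
Also, 7 boxes each exceed 200 cm, and no two of those can share a shelf, so at least 7 shelves are needed.
A packing using 7 shelves:
  shelf 1: 350 = 350
  shelf 2: 330 = 330
  shelf 3: 290 + 90 = 380
  shelf 4: 280 + 80 = 360
  shelf 5: 250 = 250
  shelf 6: 220 + 180 = 400
  shelf 7: 210 = 210
This matches the lower bound, so 7 is optimal.

7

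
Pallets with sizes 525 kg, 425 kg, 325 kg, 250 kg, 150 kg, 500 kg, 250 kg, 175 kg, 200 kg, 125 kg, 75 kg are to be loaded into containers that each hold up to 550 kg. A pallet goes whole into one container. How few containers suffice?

Total = 525 + 500 + 425 + 325 + 250 + 250 + 200 + 175 + 150 + 125 + 75 = 3000 kg.
Lower bound: ⌈3000/550⌉ = 6 containers.
A packing using 6 containers:
  container 1: 525 = 525
  container 2: 500 = 500
  container 3: 425 + 125 = 550
  container 4: 325 + 200 = 525
  container 5: 250 + 250 = 500
  container 6: 175 + 150 + 75 = 400
This matches the lower bound, so 6 is optimal.

6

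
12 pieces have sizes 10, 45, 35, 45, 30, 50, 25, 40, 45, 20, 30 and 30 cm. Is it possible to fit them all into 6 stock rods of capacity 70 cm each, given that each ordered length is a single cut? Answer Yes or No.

No

Total = 405 cm; ⌈405/70⌉ = 6.
The bound of 6 does not rule out 6, but exhaustive search shows no assignment into 6 stock rods of capacity 70 cm exists — the minimum is 7.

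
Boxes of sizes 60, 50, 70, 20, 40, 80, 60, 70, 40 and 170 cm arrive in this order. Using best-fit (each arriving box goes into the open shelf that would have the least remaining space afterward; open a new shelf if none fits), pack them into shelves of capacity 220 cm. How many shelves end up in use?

  60 → shelf 1 (new)  [load 60/220]
  50 → shelf 1  [load 110/220]
  70 → shelf 1  [load 180/220]
  20 → shelf 1  [load 200/220]
  40 → shelf 2 (new)  [load 40/220]
  80 → shelf 2  [load 120/220]
  60 → shelf 2  [load 180/220]
  70 → shelf 3 (new)  [load 70/220]
  40 → shelf 2  [load 220/220]
  170 → shelf 4 (new)  [load 170/220]
4 shelves opened.

4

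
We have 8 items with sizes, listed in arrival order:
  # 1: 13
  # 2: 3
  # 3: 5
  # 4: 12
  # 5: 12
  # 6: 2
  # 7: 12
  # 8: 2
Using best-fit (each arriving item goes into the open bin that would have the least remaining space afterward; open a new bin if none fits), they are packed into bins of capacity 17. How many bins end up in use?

  13 → bin 1 (new)  [load 13/17]
  3 → bin 1  [load 16/17]
  5 → bin 2 (new)  [load 5/17]
  12 → bin 2  [load 17/17]
  12 → bin 3 (new)  [load 12/17]
  2 → bin 3  [load 14/17]
  12 → bin 4 (new)  [load 12/17]
  2 → bin 3  [load 16/17]
4 bins opened.

4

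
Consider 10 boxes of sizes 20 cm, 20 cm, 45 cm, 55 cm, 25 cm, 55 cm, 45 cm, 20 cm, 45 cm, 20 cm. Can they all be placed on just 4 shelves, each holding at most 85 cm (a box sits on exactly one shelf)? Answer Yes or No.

Total = 350 cm; ⌈350/85⌉ = 5.
At least 5 shelves are required, but only 4 are allowed.

No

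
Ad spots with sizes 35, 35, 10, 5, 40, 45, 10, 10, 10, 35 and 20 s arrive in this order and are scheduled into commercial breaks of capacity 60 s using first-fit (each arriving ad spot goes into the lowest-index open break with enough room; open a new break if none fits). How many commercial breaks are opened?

  35 → break 1 (new)  [load 35/60]
  35 → break 2 (new)  [load 35/60]
  10 → break 1  [load 45/60]
  5 → break 1  [load 50/60]
  40 → break 3 (new)  [load 40/60]
  45 → break 4 (new)  [load 45/60]
  10 → break 1  [load 60/60]
  10 → break 2  [load 45/60]
  10 → break 2  [load 55/60]
  35 → break 5 (new)  [load 35/60]
  20 → break 3  [load 60/60]
5 commercial breaks opened.

5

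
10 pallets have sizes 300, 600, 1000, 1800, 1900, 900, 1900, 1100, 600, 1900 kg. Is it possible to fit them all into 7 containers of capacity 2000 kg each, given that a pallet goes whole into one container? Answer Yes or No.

A valid assignment using 7 containers:
  container 1: 1900 = 1900
  container 2: 1900 = 1900
  container 3: 1900 = 1900
  container 4: 1800 = 1800
  container 5: 1100 + 900 = 2000
  container 6: 1000 + 600 + 300 = 1900
  container 7: 600 = 600
Every load is within 2000 kg, so 7 containers suffice.

Yes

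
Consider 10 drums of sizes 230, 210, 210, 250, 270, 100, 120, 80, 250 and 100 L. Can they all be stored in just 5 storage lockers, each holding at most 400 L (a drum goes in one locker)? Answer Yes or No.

No

Total = 1820 L; ⌈1820/400⌉ = 5.
6 drums each exceed half the capacity and cannot share a locker, forcing at least 6 storage lockers.
At least 6 storage lockers are required, but only 5 are allowed.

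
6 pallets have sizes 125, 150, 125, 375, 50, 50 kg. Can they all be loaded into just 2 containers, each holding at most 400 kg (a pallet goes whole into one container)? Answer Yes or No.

No

Total = 875 kg; ⌈875/400⌉ = 3.
At least 3 containers are required, but only 2 are allowed.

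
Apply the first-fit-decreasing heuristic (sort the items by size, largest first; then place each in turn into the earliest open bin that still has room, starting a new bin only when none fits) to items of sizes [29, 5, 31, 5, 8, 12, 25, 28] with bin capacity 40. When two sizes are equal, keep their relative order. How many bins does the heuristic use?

Sorted descending: 31, 29, 28, 25, 12, 8, 5, 5.
  31 → bin 1 (new)  [load 31/40]
  29 → bin 2 (new)  [load 29/40]
  28 → bin 3 (new)  [load 28/40]
  25 → bin 4 (new)  [load 25/40]
  12 → bin 3  [load 40/40]
  8 → bin 1  [load 39/40]
  5 → bin 2  [load 34/40]
  5 → bin 2  [load 39/40]
4 bins opened.

4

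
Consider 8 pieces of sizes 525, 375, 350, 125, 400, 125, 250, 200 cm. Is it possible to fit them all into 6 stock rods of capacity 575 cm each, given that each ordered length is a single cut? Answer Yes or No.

Yes

A valid assignment using 5 stock rods:
  stock rod 1: 525 = 525
  stock rod 2: 400 + 125 = 525
  stock rod 3: 375 + 200 = 575
  stock rod 4: 350 + 125 = 475
  stock rod 5: 250 = 250
That uses only 5 ≤ 6, so 6 stock rods are enough.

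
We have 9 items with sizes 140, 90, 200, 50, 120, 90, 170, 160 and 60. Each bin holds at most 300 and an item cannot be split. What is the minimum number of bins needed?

Total = 200 + 170 + 160 + 140 + 120 + 90 + 90 + 60 + 50 = 1080.
Lower bound: ⌈1080/300⌉ = 4 bins.
A packing using 4 bins:
  bin 1: 200 + 90 = 290
  bin 2: 170 + 120 = 290
  bin 3: 160 + 140 = 300
  bin 4: 90 + 60 + 50 = 200
This matches the lower bound, so 4 is optimal.

4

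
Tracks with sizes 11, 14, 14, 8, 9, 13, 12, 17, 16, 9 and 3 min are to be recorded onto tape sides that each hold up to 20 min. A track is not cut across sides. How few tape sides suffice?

8

Total = 17 + 16 + 14 + 14 + 13 + 12 + 11 + 9 + 9 + 8 + 3 = 126 min.
Lower bound: ⌈126/20⌉ = 7 tape sides.
A packing using 8 tape sides:
  side 1: 17 + 3 = 20
  side 2: 16 = 16
  side 3: 14 = 14
  side 4: 14 = 14
  side 5: 13 = 13
  side 6: 12 + 8 = 20
  side 7: 11 + 9 = 20
  side 8: 9 = 9
No arrangement into 7 tape sides stays within capacity, so 8 is optimal.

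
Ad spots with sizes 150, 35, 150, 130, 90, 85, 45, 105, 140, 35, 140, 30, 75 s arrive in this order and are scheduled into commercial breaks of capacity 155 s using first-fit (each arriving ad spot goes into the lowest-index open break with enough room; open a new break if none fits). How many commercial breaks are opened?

  150 → break 1 (new)  [load 150/155]
  35 → break 2 (new)  [load 35/155]
  150 → break 3 (new)  [load 150/155]
  130 → break 4 (new)  [load 130/155]
  90 → break 2  [load 125/155]
  85 → break 5 (new)  [load 85/155]
  45 → break 5  [load 130/155]
  105 → break 6 (new)  [load 105/155]
  140 → break 7 (new)  [load 140/155]
  35 → break 6  [load 140/155]
  140 → break 8 (new)  [load 140/155]
  30 → break 2  [load 155/155]
  75 → break 9 (new)  [load 75/155]
9 commercial breaks opened.

9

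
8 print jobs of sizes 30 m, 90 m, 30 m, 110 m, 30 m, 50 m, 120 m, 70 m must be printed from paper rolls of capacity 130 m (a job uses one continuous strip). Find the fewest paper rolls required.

5

Total = 120 + 110 + 90 + 70 + 50 + 30 + 30 + 30 = 530 m.
Lower bound: ⌈530/130⌉ = 5 paper rolls.
A packing using 5 paper rolls:
  roll 1: 120 = 120
  roll 2: 110 = 110
  roll 3: 90 + 30 = 120
  roll 4: 70 + 50 = 120
  roll 5: 30 + 30 = 60
This matches the lower bound, so 5 is optimal.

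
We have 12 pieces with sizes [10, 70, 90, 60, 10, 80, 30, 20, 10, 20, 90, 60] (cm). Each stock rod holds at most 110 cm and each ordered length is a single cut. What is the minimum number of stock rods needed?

6

Total = 90 + 90 + 80 + 70 + 60 + 60 + 30 + 20 + 20 + 10 + 10 + 10 = 550 cm.
Lower bound: ⌈550/110⌉ = 5 stock rods.
Also, 6 pieces each exceed 55 cm, and no two of those can share a stock rod, so at least 6 stock rods are needed.
A packing using 6 stock rods:
  stock rod 1: 90 + 20 = 110
  stock rod 2: 90 + 20 = 110
  stock rod 3: 80 + 30 = 110
  stock rod 4: 70 + 10 + 10 + 10 = 100
  stock rod 5: 60 = 60
  stock rod 6: 60 = 60
This matches the lower bound, so 6 is optimal.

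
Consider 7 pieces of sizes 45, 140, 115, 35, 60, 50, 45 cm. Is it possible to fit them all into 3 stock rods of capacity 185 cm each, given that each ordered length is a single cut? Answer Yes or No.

A valid assignment using 3 stock rods:
  stock rod 1: 140 + 45 = 185
  stock rod 2: 115 + 60 = 175
  stock rod 3: 50 + 45 + 35 = 130
Every load is within 185 cm, so 3 stock rods suffice.

Yes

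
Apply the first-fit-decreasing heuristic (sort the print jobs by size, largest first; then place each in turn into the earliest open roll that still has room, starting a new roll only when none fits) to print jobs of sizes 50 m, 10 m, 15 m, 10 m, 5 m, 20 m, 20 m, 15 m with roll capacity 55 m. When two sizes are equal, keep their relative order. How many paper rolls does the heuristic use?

3

Sorted descending: 50, 20, 20, 15, 15, 10, 10, 5.
  50 → roll 1 (new)  [load 50/55]
  20 → roll 2 (new)  [load 20/55]
  20 → roll 2  [load 40/55]
  15 → roll 2  [load 55/55]
  15 → roll 3 (new)  [load 15/55]
  10 → roll 3  [load 25/55]
  10 → roll 3  [load 35/55]
  5 → roll 1  [load 55/55]
3 paper rolls opened.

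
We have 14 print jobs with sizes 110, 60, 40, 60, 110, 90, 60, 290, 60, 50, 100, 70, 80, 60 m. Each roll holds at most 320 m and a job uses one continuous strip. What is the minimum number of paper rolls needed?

4

Total = 290 + 110 + 110 + 100 + 90 + 80 + 70 + 60 + 60 + 60 + 60 + 60 + 50 + 40 = 1240 m.
Lower bound: ⌈1240/320⌉ = 4 paper rolls.
A packing using 4 paper rolls:
  roll 1: 290 = 290
  roll 2: 110 + 110 + 100 = 320
  roll 3: 90 + 80 + 60 + 50 + 40 = 320
  roll 4: 70 + 60 + 60 + 60 + 60 = 310
This matches the lower bound, so 4 is optimal.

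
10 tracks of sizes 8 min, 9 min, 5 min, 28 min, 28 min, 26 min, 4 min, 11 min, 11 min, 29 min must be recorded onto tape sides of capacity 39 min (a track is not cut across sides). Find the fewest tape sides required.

Total = 29 + 28 + 28 + 26 + 11 + 11 + 9 + 8 + 5 + 4 = 159 min.
Lower bound: ⌈159/39⌉ = 5 tape sides.
A packing using 5 tape sides:
  side 1: 29 + 9 = 38
  side 2: 28 + 11 = 39
  side 3: 28 + 11 = 39
  side 4: 26 + 8 + 5 = 39
  side 5: 4 = 4
This matches the lower bound, so 5 is optimal.

5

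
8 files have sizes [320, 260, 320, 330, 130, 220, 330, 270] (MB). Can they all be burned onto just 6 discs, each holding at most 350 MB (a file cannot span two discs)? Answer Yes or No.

No

Total = 2180 MB; ⌈2180/350⌉ = 7.
At least 7 discs are required, but only 6 are allowed.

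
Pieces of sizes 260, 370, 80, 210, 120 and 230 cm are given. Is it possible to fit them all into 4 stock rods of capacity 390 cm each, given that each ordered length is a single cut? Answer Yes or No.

Yes

A valid assignment using 4 stock rods:
  stock rod 1: 370 = 370
  stock rod 2: 260 + 120 = 380
  stock rod 3: 230 + 80 = 310
  stock rod 4: 210 = 210
Every load is within 390 cm, so 4 stock rods suffice.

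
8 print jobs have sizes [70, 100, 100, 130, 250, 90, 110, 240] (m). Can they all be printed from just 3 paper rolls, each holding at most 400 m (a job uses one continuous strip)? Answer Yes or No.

A valid assignment using 3 paper rolls:
  roll 1: 250 + 130 = 380
  roll 2: 240 + 110 = 350
  roll 3: 100 + 100 + 90 + 70 = 360
Every load is within 400 m, so 3 paper rolls suffice.

Yes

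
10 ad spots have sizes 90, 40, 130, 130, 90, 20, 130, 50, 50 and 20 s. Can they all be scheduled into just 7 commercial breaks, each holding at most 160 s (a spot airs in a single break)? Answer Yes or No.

Yes

A valid assignment using 6 commercial breaks:
  break 1: 130 + 20 = 150
  break 2: 130 + 20 = 150
  break 3: 130 = 130
  break 4: 90 + 50 = 140
  break 5: 90 + 50 = 140
  break 6: 40 = 40
That uses only 6 ≤ 7, so 7 commercial breaks are enough.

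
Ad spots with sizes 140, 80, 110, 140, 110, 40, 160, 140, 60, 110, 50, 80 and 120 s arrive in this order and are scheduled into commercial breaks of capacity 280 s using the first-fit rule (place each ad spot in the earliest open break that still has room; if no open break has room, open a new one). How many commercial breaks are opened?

  140 → break 1 (new)  [load 140/280]
  80 → break 1  [load 220/280]
  110 → break 2 (new)  [load 110/280]
  140 → break 2  [load 250/280]
  110 → break 3 (new)  [load 110/280]
  40 → break 1  [load 260/280]
  160 → break 3  [load 270/280]
  140 → break 4 (new)  [load 140/280]
  60 → break 4  [load 200/280]
  110 → break 5 (new)  [load 110/280]
  50 → break 4  [load 250/280]
  80 → break 5  [load 190/280]
  120 → break 6 (new)  [load 120/280]
6 commercial breaks opened.

6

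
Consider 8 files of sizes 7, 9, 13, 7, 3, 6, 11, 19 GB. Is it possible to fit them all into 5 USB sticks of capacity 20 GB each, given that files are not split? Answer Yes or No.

A valid assignment using 4 USB sticks:
  USB stick 1: 19 = 19
  USB stick 2: 13 + 7 = 20
  USB stick 3: 11 + 9 = 20
  USB stick 4: 7 + 6 + 3 = 16
That uses only 4 ≤ 5, so 5 USB sticks are enough.

Yes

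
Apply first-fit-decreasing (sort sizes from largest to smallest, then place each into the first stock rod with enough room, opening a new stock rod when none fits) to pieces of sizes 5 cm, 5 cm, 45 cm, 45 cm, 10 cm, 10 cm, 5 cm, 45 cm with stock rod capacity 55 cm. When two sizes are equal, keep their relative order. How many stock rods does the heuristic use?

4

Sorted descending: 45, 45, 45, 10, 10, 5, 5, 5.
  45 → stock rod 1 (new)  [load 45/55]
  45 → stock rod 2 (new)  [load 45/55]
  45 → stock rod 3 (new)  [load 45/55]
  10 → stock rod 1  [load 55/55]
  10 → stock rod 2  [load 55/55]
  5 → stock rod 3  [load 50/55]
  5 → stock rod 3  [load 55/55]
  5 → stock rod 4 (new)  [load 5/55]
4 stock rods opened.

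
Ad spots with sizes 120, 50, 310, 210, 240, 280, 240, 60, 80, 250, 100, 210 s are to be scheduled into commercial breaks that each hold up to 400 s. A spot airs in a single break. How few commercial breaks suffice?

7

Total = 310 + 280 + 250 + 240 + 240 + 210 + 210 + 120 + 100 + 80 + 60 + 50 = 2150 s.
Lower bound: ⌈2150/400⌉ = 6 commercial breaks.
Also, 7 ad spots each exceed 200 s, and no two of those can share a break, so at least 7 commercial breaks are needed.
A packing using 7 commercial breaks:
  break 1: 310 + 80 = 390
  break 2: 280 + 120 = 400
  break 3: 250 + 100 + 50 = 400
  break 4: 240 + 60 = 300
  break 5: 240 = 240
  break 6: 210 = 210
  break 7: 210 = 210
This matches the lower bound, so 7 is optimal.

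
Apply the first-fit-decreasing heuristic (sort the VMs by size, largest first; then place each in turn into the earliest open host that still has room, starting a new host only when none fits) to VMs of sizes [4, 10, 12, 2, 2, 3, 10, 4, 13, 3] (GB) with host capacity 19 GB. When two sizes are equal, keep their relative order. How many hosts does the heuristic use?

Sorted descending: 13, 12, 10, 10, 4, 4, 3, 3, 2, 2.
  13 → host 1 (new)  [load 13/19]
  12 → host 2 (new)  [load 12/19]
  10 → host 3 (new)  [load 10/19]
  10 → host 4 (new)  [load 10/19]
  4 → host 1  [load 17/19]
  4 → host 2  [load 16/19]
  3 → host 2  [load 19/19]
  3 → host 3  [load 13/19]
  2 → host 1  [load 19/19]
  2 → host 3  [load 15/19]
4 hosts opened.

4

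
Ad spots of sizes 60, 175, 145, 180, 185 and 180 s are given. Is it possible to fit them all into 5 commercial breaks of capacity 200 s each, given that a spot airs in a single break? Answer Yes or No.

No

Total = 925 s; ⌈925/200⌉ = 5.
The bound of 5 does not rule out 5, but exhaustive search shows no assignment into 5 commercial breaks of capacity 200 s exists — the minimum is 6.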